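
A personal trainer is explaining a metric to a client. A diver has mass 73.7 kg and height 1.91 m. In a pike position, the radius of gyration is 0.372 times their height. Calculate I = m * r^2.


r = 0.372 * 1.91 = 0.71052 m
I = m * r^2 = 73.7 * 0.504839 = 37.207 kg*m^2

37.207 kg*m^2


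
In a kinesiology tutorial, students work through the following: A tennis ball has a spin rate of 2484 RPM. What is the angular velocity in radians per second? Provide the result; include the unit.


Convert RPM to rad/s: multiply by 2*pi and divide by 60
omega = 2484 * 2 * pi / 60
= 260.124 rad/s

260.124 rad/s


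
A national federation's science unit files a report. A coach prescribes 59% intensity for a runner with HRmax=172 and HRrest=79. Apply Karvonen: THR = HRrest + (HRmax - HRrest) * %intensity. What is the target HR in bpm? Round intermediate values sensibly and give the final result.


Heart rate reserve = 172 - 79 = 93
Intensity fraction = 59 / 100 = 0.59
THR = 79 + 93 * 0.59 = 133.87 bpm

133.87 bpm


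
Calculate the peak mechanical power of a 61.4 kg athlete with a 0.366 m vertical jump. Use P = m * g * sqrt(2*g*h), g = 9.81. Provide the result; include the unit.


First, sqrt(2gh) = sqrt(2 * 9.81 * 0.366)
= sqrt(7.18092) = 2.679724 m/s
Power = 61.4 * 9.81 * 2.679724 = 1614.09 W

1614.09 W


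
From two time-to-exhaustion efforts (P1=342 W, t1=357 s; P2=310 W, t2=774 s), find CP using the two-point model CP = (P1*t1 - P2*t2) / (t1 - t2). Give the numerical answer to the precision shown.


Work in trial 1 = 122094 J
Work in trial 2 = 239940 J
Delta work = -117846 J
Delta time = -417 s
CP = -117846 / -417 = 282.6 W

282.6 W


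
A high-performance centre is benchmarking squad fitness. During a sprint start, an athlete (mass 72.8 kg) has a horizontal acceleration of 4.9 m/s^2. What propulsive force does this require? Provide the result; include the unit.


Propulsive force = mass * acceleration
= 72.8 kg * 4.9 m/s^2
= 356.72 N

356.72 N


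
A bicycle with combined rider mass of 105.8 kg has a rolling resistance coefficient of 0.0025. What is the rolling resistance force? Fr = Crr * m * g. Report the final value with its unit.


Fr = 0.0025 * 105.8 * 9.81
= 0.2645 * 9.81
= 2.595 N

2.595 N


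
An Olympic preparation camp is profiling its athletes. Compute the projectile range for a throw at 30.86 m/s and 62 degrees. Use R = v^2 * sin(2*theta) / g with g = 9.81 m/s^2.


Two times the angle = 124 degrees
sin(124) = 0.829038
R = 952.3396 * 0.829038 / 9.81 = 80.482 m

80.482 m


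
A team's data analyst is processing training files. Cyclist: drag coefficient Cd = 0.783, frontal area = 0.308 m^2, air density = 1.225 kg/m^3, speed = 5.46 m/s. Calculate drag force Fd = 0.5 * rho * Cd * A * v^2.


v^2 = 5.46^2 = 29.8116
Fd = 0.5 * 1.225 * 0.783 * 0.308 * 29.8116
= 4.404 N

4.404 N


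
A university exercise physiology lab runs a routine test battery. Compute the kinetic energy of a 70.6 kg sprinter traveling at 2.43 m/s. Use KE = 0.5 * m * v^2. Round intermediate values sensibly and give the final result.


Velocity squared = 5.9049
KE = 0.5 * 70.6 * 5.9049 = 208.44 J

208.44 J


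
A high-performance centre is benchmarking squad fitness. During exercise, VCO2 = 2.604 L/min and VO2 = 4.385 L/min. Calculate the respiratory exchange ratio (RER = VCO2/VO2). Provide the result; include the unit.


RER = VCO2 / VO2
= 2.604 / 4.385
= 0.5938

0.5938


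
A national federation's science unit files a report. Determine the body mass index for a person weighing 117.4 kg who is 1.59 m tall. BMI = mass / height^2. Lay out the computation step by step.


BMI = mass / height^2
= 117.4 / 1.59^2
= 117.4 / 2.5281
= 46.44 kg/m^2

46.44 kg/m^2


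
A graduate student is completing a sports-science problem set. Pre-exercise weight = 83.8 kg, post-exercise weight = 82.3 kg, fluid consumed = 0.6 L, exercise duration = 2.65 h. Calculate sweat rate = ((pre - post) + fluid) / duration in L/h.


Weight loss = 83.8 - 82.3 = 1.5 kg (approx L)
Total sweat = 1.5 + 0.6 = 2.1 L
Sweat rate = 2.1 / 2.65 = 0.792 L/h

0.792 L/h


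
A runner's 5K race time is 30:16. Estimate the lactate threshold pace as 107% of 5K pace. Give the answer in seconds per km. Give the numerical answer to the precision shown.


Total race time = 30*60 + 16 = 1816 seconds
5K pace = 1816 / 5 = 363.2 sec/km
LT pace = 363.2 * 1.07 = 388.62 sec/km

388.62 s/km


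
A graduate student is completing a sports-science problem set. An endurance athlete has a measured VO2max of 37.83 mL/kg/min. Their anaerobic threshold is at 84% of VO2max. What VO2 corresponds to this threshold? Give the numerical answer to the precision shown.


Anaerobic threshold VO2 = VO2max * 84%
= 37.83 * 0.84
= 31.78 mL/kg/min

31.78 mL/kg/min


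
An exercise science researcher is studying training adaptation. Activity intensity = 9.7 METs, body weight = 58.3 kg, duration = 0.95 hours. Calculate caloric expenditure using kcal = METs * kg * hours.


kcal = 9.7 * 58.3 * 0.95
= 565.51 * 0.95
= 537.23 kcal

537.23 kcal


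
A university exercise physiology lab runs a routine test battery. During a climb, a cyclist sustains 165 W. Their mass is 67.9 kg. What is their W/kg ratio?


Power-to-weight = 165 W / 67.9 kg
= 2.43 W/kg

2.43 W/kg


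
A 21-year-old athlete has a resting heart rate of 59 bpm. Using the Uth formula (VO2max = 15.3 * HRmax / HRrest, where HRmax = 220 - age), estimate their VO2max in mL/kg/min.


HRmax = 220 - 21 = 199 bpm
Ratio = HRmax / HRrest = 199 / 59 = 3.3729
VO2max = 15.3 * 3.3729 = 51.61 mL/kg/min

51.61 mL/kg/min


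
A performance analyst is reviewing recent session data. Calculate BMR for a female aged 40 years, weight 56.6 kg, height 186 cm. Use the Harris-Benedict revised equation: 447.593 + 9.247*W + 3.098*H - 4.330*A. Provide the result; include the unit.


Substituting values:
W term = 9.247 * 56.6 = 523.3802
H term = 3.098 * 186 = 576.228
A term = 4.330 * 40 = 173.2
BMR = 1374.0 kcal/day

1374.0 kcal/day


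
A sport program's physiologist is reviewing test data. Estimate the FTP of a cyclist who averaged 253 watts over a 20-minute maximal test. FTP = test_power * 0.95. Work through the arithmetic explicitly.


FTP = 253 * 0.95 = 240.35 W

240.35 W


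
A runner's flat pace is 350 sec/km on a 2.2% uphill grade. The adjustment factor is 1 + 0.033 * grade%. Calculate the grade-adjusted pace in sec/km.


Factor = 1 + 0.033 * 2.2 = 1.0726
Adjusted pace = 350 * 1.0726
= 375.41 sec/km

375.41 s/km


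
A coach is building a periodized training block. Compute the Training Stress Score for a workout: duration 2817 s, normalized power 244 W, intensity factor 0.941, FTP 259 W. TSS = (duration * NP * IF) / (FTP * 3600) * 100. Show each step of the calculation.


Product = 2817 * 244 * 0.941 = 646794.468
Base = 259 * 3600 = 932400
TSS = 646794.468 / 932400 * 100 = 69.37

69.37 TSS


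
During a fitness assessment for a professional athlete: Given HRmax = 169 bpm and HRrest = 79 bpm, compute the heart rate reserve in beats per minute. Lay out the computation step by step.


Heart rate reserve = maximum HR minus resting HR
HRR = 169 - 79 = 90 bpm

90 bpm


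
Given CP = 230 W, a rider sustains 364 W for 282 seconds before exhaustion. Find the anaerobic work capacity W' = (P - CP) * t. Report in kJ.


Excess power = 364 - 230 = 134 W
Work above CP = 134 * 282 = 37788 J
W' = 37.788 kJ

37.788 kJ


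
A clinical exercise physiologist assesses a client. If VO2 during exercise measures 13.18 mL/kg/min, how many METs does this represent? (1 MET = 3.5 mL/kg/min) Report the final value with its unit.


METs = VO2 / 3.5 = 13.18 / 3.5 = 3.77

3.77 METs


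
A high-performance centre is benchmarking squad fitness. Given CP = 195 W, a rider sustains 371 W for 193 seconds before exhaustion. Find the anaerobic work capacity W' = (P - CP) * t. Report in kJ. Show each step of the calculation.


Excess power = 371 - 195 = 176 W
Work above CP = 176 * 193 = 33968 J
W' = 33.968 kJ

33.968 kJ


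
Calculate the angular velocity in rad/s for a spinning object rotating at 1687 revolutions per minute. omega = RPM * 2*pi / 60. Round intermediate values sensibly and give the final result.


omega = RPM * 2*pi / 60
= 1687 * 6.28318531 / 60
= 176.662 rad/s

176.662 rad/s


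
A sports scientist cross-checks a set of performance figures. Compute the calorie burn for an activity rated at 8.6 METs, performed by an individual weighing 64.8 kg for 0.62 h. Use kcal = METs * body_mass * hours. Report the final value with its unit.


Product of METs and mass = 8.6 * 64.8 = 557.28
Total kcal = 557.28 * 0.62 = 345.51 kcal

345.51 kcal


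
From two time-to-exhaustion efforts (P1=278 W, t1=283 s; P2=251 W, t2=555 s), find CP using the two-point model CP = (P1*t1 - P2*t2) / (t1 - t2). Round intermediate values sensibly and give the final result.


Work in trial 1 = 78674 J
Work in trial 2 = 139305 J
Delta work = -60631 J
Delta time = -272 s
CP = -60631 / -272 = 222.91 W

222.91 W


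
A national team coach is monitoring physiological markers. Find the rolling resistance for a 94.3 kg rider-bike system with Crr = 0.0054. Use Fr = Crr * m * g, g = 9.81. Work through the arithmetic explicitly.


m * g = 94.3 * 9.81 = 925.083 N
Fr = 0.0054 * 925.083 = 4.995 N

4.995 N


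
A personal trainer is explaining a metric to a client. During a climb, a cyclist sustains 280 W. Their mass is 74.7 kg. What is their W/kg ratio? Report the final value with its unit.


Power-to-weight = 280 W / 74.7 kg
= 3.748 W/kg

3.748 W/kg


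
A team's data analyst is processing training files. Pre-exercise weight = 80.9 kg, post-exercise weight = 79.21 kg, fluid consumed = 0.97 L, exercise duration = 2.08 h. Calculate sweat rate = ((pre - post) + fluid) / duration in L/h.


Weight loss = 80.9 - 79.21 = 1.69 kg (approx L)
Total sweat = 1.69 + 0.97 = 2.66 L
Sweat rate = 2.66 / 2.08 = 1.279 L/h

1.279 L/h


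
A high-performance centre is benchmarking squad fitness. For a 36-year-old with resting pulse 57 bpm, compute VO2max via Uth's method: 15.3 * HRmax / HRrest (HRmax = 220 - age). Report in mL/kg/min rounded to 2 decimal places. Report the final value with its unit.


Step 1: HRmax = 220 - 36 = 184 bpm
Step 2: Ratio = 184 / 57 = 3.2281
Step 3: VO2max = 15.3 * 3.2281 = 49.39 mL/kg/min

49.39 mL/kg/min


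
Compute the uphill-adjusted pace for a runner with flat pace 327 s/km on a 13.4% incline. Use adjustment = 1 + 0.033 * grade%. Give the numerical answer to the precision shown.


Adjustment factor = 1 + 0.033 * 13.4 = 1.4422
Grade-adjusted pace = 327 * 1.4422 = 471.6 s/km

471.6 s/km


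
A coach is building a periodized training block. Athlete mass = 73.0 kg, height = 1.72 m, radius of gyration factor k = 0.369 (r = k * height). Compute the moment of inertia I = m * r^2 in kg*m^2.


r = k * height = 0.369 * 1.72 = 0.63468 m
r^2 = 0.63468^2 = 0.402819
I = 73.0 * 0.402819 = 29.406 kg*m^2

29.406 kg*m^2


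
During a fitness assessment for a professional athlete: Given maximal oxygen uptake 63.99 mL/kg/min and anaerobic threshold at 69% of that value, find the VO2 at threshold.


Percentage as decimal = 0.69
VO2 at AT = 63.99 * 0.69 = 44.15 mL/kg/min

44.15 mL/kg/min


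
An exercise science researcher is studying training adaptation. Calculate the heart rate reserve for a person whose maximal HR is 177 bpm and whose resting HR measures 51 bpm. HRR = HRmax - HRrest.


HRmax = 177 bpm
HRrest = 51 bpm
HRR = 177 - 51 = 126 bpm

126 bpm


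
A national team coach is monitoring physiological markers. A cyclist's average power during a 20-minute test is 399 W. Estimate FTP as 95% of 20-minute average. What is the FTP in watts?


FTP = 20-min power * 0.95
= 399 * 0.95
= 379.05 W

379.05 W


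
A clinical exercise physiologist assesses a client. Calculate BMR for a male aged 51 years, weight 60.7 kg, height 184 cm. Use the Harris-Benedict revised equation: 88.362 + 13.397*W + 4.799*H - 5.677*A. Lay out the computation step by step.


Substituting values:
W term = 13.397 * 60.7 = 813.1979
H term = 4.799 * 184 = 883.016
A term = 5.677 * 51 = 289.527
BMR = 1495.05 kcal/day

1495.05 kcal/day


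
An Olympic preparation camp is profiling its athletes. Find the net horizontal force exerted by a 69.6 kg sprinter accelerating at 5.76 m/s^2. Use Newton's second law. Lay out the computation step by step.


Newton's second law: F = m * a
F = 69.6 * 5.76 = 400.9 N

400.9 N


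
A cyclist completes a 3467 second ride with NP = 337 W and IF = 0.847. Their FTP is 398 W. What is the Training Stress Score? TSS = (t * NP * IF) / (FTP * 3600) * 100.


t * NP * IF = 3467 * 337 * 0.847 = 989617.013
FTP * 3600 = 1432800
TSS = (989617.013 / 1432800) * 100 = 69.07

69.07 TSS


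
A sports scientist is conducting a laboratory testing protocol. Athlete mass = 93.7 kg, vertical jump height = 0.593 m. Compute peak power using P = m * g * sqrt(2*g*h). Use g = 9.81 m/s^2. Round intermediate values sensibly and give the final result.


sqrt(2 * 9.81 * 0.593) = sqrt(11.63466) = 3.410962 m/s
P = 93.7 * 9.81 * 3.410962
= 3135.35 W

3135.35 W


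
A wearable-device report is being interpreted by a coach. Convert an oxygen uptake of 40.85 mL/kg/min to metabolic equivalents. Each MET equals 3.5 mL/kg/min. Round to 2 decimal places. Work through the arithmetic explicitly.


One MET = 3.5 mL/kg/min
Number of METs = 40.85 / 3.5
= 11.67 METs

11.67 METs


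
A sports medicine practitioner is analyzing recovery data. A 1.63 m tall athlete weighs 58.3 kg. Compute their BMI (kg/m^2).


height^2 = 2.6569 m^2
BMI = 58.3 / 2.6569 = 21.94 kg/m^2

21.94 kg/m^2


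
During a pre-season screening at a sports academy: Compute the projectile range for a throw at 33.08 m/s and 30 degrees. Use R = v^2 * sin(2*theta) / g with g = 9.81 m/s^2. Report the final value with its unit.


Two times the angle = 60 degrees
sin(60) = 0.866025
R = 1094.2864 * 0.866025 / 9.81 = 96.603 m

96.603 m


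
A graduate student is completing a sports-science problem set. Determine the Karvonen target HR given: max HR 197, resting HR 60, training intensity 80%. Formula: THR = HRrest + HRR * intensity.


HRR = HRmax - HRrest = 197 - 60 = 137
THR = 60 + 137 * 0.8
= 169.6 bpm

169.6 bpm


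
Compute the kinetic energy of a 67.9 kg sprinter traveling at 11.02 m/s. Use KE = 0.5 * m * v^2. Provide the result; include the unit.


Velocity squared = 121.4404
KE = 0.5 * 67.9 * 121.4404 = 4122.9 J

4122.9 J


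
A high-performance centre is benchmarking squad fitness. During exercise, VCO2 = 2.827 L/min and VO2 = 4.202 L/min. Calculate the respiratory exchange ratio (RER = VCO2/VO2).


RER = VCO2 / VO2
= 2.827 / 4.202
= 0.6728

0.6728


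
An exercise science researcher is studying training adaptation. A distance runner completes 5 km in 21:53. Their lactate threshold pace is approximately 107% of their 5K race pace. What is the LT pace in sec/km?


Convert to seconds: 21 min 53 s = 1313 s
Pace per km = 1313 / 5 = 262.6 s/km
LT pace = 262.6 * 1.07 = 280.98 s/km

280.98 s/km


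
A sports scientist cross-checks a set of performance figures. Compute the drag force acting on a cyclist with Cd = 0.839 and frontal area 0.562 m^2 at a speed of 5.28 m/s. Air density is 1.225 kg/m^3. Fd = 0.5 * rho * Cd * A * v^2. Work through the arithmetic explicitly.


Step 1: v^2 = 27.8784
Step 2: Fd = 0.5 * 1.225 * 0.839 * 0.562 * 27.8784
= 8.051 N

8.051 N


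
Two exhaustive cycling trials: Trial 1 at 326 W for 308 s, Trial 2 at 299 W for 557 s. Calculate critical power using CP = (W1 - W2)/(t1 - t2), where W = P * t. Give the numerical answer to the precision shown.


W1 = 326 * 308 = 100408 J
W2 = 299 * 557 = 166543 J
CP = (100408 - 166543) / (308 - 557)
= -66135 / -249
= 265.6 W

265.6 W


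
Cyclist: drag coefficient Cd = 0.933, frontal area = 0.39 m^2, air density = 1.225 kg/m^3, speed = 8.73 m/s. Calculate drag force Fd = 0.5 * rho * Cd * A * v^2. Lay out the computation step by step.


v^2 = 8.73^2 = 76.2129
Fd = 0.5 * 1.225 * 0.933 * 0.39 * 76.2129
= 16.986 N

16.986 N


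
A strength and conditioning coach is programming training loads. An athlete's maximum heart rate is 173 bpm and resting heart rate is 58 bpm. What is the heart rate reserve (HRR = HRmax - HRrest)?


HRR = HRmax - HRrest
= 173 - 58
= 115 bpm

115 bpm


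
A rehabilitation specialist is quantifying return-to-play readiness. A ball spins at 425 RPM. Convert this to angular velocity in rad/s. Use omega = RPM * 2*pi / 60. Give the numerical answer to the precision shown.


omega = 425 * 2 * pi / 60
= 425 * 6.28318531 / 60
= 2670.354 / 60
= 44.506 rad/s

44.506 rad/s


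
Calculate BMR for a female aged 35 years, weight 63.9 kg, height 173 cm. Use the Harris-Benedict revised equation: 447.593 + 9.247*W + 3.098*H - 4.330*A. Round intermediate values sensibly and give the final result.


Substituting values:
W term = 9.247 * 63.9 = 590.8833
H term = 3.098 * 173 = 535.954
A term = 4.330 * 35 = 151.55
BMR = 1422.88 kcal/day

1422.88 kcal/day


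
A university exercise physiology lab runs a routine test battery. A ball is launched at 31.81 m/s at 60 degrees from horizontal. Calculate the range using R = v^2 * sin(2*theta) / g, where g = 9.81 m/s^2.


sin(2 * 60) = sin(120) = 0.866025
v^2 = 31.81^2 = 1011.8761
R = 1011.8761 * 0.866025 / 9.81
= 89.328 m

89.328 m


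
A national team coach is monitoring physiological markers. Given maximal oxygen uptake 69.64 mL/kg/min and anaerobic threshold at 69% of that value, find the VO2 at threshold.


Percentage as decimal = 0.69
VO2 at AT = 69.64 * 0.69 = 48.05 mL/kg/min

48.05 mL/kg/min


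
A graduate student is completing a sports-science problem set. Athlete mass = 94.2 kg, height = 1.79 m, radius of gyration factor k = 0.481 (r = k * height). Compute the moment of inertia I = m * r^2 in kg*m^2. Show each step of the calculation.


r = k * height = 0.481 * 1.79 = 0.86099 m
r^2 = 0.86099^2 = 0.741304
I = 94.2 * 0.741304 = 69.831 kg*m^2

69.831 kg*m^2


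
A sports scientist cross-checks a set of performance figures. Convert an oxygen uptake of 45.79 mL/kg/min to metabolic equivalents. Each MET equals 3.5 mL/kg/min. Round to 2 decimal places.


One MET = 3.5 mL/kg/min
Number of METs = 45.79 / 3.5
= 13.08 METs

13.08 METs


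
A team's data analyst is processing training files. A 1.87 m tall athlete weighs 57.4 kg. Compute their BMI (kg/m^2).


height^2 = 3.4969 m^2
BMI = 57.4 / 3.4969 = 16.41 kg/m^2

16.41 kg/m^2


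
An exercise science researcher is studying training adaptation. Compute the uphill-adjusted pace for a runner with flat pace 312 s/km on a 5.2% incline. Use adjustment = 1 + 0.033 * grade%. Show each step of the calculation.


Adjustment factor = 1 + 0.033 * 5.2 = 1.1716
Grade-adjusted pace = 312 * 1.1716 = 365.54 s/km

365.54 s/km


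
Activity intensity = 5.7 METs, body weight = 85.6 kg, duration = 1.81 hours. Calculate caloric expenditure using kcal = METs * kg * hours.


kcal = 5.7 * 85.6 * 1.81
= 487.92 * 1.81
= 883.14 kcal

883.14 kcal


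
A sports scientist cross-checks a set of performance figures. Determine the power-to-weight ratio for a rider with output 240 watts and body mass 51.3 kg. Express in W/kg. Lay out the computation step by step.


P/W = 240 / 51.3 = 4.678 W/kg

4.678 W/kg


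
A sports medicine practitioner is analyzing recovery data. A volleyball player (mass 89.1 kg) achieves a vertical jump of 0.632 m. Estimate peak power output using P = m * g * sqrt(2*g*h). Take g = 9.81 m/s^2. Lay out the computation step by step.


2 * g * h = 2 * 9.81 * 0.632 = 12.39984
sqrt(12.39984) = 3.521341 m/s
P = 89.1 * 9.81 * 3.521341 = 3077.9 W

3077.9 W


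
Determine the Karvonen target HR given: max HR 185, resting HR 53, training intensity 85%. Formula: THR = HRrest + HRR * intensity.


HRR = HRmax - HRrest = 185 - 53 = 132
THR = 53 + 132 * 0.85
= 165.2 bpm

165.2 bpm


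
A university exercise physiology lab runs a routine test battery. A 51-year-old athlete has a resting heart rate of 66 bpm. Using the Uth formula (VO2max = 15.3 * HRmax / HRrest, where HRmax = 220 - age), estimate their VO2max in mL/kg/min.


HRmax = 220 - 51 = 169 bpm
Ratio = HRmax / HRrest = 169 / 66 = 2.5606
VO2max = 15.3 * 2.5606 = 39.18 mL/kg/min

39.18 mL/kg/min


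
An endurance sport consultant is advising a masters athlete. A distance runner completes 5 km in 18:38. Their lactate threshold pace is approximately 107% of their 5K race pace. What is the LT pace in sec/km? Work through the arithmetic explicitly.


Convert to seconds: 18 min 38 s = 1118 s
Pace per km = 1118 / 5 = 223.6 s/km
LT pace = 223.6 * 1.07 = 239.25 s/km

239.25 s/km


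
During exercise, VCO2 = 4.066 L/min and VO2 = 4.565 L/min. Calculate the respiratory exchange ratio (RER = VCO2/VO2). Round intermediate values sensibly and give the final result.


RER = VCO2 / VO2
= 4.066 / 4.565
= 0.8907

0.8907


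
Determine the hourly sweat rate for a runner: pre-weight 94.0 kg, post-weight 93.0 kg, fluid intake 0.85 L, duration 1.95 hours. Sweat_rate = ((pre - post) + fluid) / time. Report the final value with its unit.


Mass lost = 94.0 - 93.0 = 1.0 kg
Add fluid consumed: 1.0 + 0.85 = 1.85 L total sweat
Sweat rate = 1.85 / 1.95 = 0.949 L/h

0.949 L/h


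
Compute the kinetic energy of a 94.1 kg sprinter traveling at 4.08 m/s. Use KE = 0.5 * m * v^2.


Velocity squared = 16.6464
KE = 0.5 * 94.1 * 16.6464 = 783.21 J

783.21 J


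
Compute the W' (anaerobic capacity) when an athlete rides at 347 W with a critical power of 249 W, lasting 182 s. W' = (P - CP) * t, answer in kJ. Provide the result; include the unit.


Above-CP power = 98 W
Duration = 182 s
W' = 98 * 182 = 17836 J
Convert: 17836 / 1000 = 17.836 kJ

17.836 kJ


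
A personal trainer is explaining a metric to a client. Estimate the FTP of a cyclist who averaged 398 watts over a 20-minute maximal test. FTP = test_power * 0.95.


FTP = 398 * 0.95 = 378.1 W

378.1 W


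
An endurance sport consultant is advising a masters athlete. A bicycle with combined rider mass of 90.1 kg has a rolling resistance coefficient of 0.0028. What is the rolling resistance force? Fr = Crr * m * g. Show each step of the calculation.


Fr = 0.0028 * 90.1 * 9.81
= 0.25228 * 9.81
= 2.475 N

2.475 N


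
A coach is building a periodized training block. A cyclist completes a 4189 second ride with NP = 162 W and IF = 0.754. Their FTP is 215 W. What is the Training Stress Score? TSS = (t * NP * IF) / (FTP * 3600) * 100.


t * NP * IF = 4189 * 162 * 0.754 = 511677.972
FTP * 3600 = 774000
TSS = (511677.972 / 774000) * 100 = 66.11

66.11 TSS


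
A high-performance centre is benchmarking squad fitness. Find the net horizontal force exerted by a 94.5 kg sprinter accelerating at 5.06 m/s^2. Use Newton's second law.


Newton's second law: F = m * a
F = 94.5 * 5.06 = 478.17 N

478.17 N


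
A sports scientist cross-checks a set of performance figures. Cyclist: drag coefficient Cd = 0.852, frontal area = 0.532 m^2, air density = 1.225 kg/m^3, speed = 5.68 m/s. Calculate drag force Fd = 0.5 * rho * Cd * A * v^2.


v^2 = 5.68^2 = 32.2624
Fd = 0.5 * 1.225 * 0.852 * 0.532 * 32.2624
= 8.957 N

8.957 N


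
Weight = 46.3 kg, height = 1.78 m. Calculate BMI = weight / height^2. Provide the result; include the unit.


height^2 = 1.78^2 = 3.1684
BMI = 46.3 / 3.1684 = 14.61 kg/m^2

14.61 kg/m^2


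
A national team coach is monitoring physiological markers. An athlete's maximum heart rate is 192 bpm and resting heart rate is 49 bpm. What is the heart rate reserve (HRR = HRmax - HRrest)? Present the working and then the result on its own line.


HRR = HRmax - HRrest
= 192 - 49
= 143 bpm

143 bpm


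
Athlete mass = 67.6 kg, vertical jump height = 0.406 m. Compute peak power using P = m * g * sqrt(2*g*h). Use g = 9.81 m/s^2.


sqrt(2 * 9.81 * 0.406) = sqrt(7.96572) = 2.822361 m/s
P = 67.6 * 9.81 * 2.822361
= 1871.67 W

1871.67 W


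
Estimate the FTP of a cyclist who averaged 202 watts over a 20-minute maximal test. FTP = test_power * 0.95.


FTP = 202 * 0.95 = 191.9 W

191.9 W


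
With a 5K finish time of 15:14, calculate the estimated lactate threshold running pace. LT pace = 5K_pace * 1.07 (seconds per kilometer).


Race duration = 914 s for 5 km
Average pace = 914 / 5 = 182.8 s/km
LT pace = 182.8 * 1.07
= 195.6 s/km

195.6 s/km


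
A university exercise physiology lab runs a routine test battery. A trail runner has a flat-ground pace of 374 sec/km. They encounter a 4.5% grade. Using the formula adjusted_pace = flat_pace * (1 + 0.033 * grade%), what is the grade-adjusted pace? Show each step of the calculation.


Grade factor = 1 + 0.033 * 4.5 = 1.1485
Adjusted = 374 * 1.1485 = 429.54 sec/km

429.54 s/km


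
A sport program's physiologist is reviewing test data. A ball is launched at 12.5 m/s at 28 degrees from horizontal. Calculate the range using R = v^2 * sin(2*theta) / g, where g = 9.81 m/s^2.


sin(2 * 28) = sin(56) = 0.829038
v^2 = 12.5^2 = 156.25
R = 156.25 * 0.829038 / 9.81
= 13.205 m

13.205 m


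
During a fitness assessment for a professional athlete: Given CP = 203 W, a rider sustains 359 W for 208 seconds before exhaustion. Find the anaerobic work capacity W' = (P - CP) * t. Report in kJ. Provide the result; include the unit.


Excess power = 359 - 203 = 156 W
Work above CP = 156 * 208 = 32448 J
W' = 32.448 kJ

32.448 kJ


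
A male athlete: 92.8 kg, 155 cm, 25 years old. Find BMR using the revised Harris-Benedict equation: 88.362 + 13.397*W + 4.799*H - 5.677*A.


Intercept = 88.362
Weight contribution = 13.397 * 92.8 = 1243.2416
Height contribution = 4.799 * 155 = 743.845
Age contribution = 5.677 * 25 = 141.925
BMR = 88.362 + 1243.2416 + 743.845 - 141.925
= 1933.52 kcal/day

1933.52 kcal/day


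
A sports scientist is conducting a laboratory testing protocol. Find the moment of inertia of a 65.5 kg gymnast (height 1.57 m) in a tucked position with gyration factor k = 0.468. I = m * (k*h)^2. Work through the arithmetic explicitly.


Radius of gyration = 0.468 * 1.57 = 0.73476 m
I = 65.5 * 0.73476^2
= 65.5 * 0.539872
= 35.362 kg*m^2

35.362 kg*m^2


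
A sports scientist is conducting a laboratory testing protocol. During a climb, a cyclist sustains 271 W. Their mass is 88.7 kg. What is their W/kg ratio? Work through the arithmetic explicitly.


Power-to-weight = 271 W / 88.7 kg
= 3.055 W/kg

3.055 W/kg


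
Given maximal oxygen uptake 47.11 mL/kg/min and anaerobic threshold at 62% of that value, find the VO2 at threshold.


Percentage as decimal = 0.62
VO2 at AT = 47.11 * 0.62 = 29.21 mL/kg/min

29.21 mL/kg/min


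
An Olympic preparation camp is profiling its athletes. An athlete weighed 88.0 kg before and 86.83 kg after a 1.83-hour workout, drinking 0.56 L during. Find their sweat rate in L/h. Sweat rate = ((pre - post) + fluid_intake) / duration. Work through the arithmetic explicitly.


Body mass change = 1.17 kg
Total sweat loss = 1.17 + 0.56 = 1.73 L
Rate = 1.73 / 1.83 = 0.945 L/h

0.945 L/h


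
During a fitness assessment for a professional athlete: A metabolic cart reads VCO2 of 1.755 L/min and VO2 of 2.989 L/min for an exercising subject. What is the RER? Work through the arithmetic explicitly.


RER = VCO2 / VO2 = 1.755 / 2.989 = 0.5872

0.5872


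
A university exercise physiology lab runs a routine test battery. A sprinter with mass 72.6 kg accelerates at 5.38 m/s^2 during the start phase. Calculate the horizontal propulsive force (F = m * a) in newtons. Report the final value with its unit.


F = m * a
= 72.6 * 5.38
= 390.59 N

390.59 N


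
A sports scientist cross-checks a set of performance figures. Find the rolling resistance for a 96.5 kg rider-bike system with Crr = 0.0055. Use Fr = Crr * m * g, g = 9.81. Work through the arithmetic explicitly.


m * g = 96.5 * 9.81 = 946.665 N
Fr = 0.0055 * 946.665 = 5.207 N

5.207 N


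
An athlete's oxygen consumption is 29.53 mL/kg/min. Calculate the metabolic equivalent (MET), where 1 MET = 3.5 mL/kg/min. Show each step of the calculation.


MET = VO2 / 3.5
= 29.53 / 3.5
= 8.44 METs

8.44 METs


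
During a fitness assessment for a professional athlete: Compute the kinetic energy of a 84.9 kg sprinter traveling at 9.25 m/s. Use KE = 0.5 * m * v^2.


Velocity squared = 85.5625
KE = 0.5 * 84.9 * 85.5625 = 3632.13 J

3632.13 J


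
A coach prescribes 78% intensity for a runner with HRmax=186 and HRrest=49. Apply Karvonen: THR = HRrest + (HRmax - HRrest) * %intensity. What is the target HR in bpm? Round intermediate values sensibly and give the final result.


Heart rate reserve = 186 - 49 = 137
Intensity fraction = 78 / 100 = 0.78
THR = 49 + 137 * 0.78 = 155.86 bpm

155.86 bpm


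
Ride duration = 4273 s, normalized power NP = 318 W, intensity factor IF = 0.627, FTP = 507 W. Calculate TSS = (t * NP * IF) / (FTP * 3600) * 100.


Numerator = 4273 * 318 * 0.627 = 851976.378
Denominator = 507 * 3600 = 1825200
TSS = 851976.378 / 1825200 * 100
= 46.68

46.68 TSS


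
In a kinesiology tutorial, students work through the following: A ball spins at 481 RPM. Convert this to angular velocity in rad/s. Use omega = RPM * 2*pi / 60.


omega = 481 * 2 * pi / 60
= 481 * 6.28318531 / 60
= 3022.212 / 60
= 50.37 rad/s

50.37 rad/s


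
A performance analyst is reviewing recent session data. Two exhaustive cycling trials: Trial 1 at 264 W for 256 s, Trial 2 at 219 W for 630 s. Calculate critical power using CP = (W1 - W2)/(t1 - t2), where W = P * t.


W1 = 264 * 256 = 67584 J
W2 = 219 * 630 = 137970 J
CP = (67584 - 137970) / (256 - 630)
= -70386 / -374
= 188.2 W

188.2 W


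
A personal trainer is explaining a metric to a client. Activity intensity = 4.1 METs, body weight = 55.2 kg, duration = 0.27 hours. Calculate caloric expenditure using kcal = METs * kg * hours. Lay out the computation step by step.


kcal = 4.1 * 55.2 * 0.27
= 226.32 * 0.27
= 61.11 kcal

61.11 kcal


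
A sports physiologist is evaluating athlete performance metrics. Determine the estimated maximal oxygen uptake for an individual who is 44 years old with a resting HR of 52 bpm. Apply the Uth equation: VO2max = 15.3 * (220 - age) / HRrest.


HRmax = 220 - 44 = 176
VO2max = 15.3 * (176 / 52)
= 15.3 * 3.3846
= 51.78 mL/kg/min

51.78 mL/kg/min


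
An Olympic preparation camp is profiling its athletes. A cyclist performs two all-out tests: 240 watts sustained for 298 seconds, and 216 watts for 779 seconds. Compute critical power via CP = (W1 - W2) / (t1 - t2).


W1 = P1 * t1 = 240 * 298 = 71520 J
W2 = P2 * t2 = 216 * 779 = 168264 J
CP = (71520 - 168264) / (298 - 779)
= 201.13 W

201.13 W


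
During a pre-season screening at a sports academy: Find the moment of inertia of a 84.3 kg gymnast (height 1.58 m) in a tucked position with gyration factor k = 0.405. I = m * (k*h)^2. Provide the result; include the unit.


Radius of gyration = 0.405 * 1.58 = 0.6399 m
I = 84.3 * 0.6399^2
= 84.3 * 0.409472
= 34.518 kg*m^2

34.518 kg*m^2


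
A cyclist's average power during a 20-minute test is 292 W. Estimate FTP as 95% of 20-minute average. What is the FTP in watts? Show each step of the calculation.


FTP = 20-min power * 0.95
= 292 * 0.95
= 277.4 W

277.4 W


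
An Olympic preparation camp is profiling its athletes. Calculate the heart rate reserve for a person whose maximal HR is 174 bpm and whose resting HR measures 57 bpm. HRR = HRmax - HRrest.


HRmax = 174 bpm
HRrest = 57 bpm
HRR = 174 - 57 = 117 bpm

117 bpm


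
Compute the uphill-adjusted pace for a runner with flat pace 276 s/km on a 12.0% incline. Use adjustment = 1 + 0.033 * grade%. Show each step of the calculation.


Adjustment factor = 1 + 0.033 * 12.0 = 1.396
Grade-adjusted pace = 276 * 1.396 = 385.3 s/km

385.3 s/km


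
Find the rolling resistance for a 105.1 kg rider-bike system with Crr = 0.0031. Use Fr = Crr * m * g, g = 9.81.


m * g = 105.1 * 9.81 = 1031.031 N
Fr = 0.0031 * 1031.031 = 3.196 N

3.196 N


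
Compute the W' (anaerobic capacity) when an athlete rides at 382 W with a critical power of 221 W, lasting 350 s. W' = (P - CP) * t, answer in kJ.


Above-CP power = 161 W
Duration = 350 s
W' = 161 * 350 = 56350 J
Convert: 56350 / 1000 = 56.35 kJ

56.35 kJ


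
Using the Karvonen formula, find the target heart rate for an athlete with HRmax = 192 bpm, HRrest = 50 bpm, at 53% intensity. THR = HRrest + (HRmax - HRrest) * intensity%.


HRR = 192 - 50 = 142
THR = 50 + 142 * 0.53
= 50 + 75.26
= 125.26 bpm

125.26 bpm


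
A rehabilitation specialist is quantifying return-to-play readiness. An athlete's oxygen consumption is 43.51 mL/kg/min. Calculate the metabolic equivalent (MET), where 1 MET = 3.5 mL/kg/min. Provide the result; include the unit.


MET = VO2 / 3.5
= 43.51 / 3.5
= 12.43 METs

12.43 METs


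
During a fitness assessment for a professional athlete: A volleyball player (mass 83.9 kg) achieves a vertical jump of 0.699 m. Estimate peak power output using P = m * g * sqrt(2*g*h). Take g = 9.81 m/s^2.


2 * g * h = 2 * 9.81 * 0.699 = 13.71438
sqrt(13.71438) = 3.703293 m/s
P = 83.9 * 9.81 * 3.703293 = 3048.03 W

3048.03 W


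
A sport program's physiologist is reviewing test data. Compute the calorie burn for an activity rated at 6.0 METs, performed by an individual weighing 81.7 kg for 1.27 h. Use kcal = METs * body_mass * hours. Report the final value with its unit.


Product of METs and mass = 6.0 * 81.7 = 490.2
Total kcal = 490.2 * 1.27 = 622.55 kcal

622.55 kcal


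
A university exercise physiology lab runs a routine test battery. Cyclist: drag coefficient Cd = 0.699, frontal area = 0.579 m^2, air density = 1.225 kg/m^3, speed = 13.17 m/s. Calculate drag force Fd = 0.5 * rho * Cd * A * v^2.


v^2 = 13.17^2 = 173.4489
Fd = 0.5 * 1.225 * 0.699 * 0.579 * 173.4489
= 42.997 N

42.997 N


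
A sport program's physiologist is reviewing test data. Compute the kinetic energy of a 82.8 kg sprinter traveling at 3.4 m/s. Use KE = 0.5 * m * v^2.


Velocity squared = 11.56
KE = 0.5 * 82.8 * 11.56 = 478.58 J

478.58 J


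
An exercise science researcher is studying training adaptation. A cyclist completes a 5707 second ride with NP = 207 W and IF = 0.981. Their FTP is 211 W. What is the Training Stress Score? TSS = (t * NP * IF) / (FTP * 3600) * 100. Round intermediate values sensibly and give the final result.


t * NP * IF = 5707 * 207 * 0.981 = 1158903.369
FTP * 3600 = 759600
TSS = (1158903.369 / 759600) * 100 = 152.57

152.57 TSS


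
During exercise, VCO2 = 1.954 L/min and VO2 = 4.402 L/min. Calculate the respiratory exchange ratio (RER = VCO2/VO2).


RER = VCO2 / VO2
= 1.954 / 4.402
= 0.4439

0.4439


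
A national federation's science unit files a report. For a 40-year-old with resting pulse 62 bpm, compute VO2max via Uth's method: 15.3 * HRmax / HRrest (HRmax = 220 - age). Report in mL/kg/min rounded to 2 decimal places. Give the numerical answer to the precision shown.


Step 1: HRmax = 220 - 40 = 180 bpm
Step 2: Ratio = 180 / 62 = 2.9032
Step 3: VO2max = 15.3 * 2.9032 = 44.42 mL/kg/min

44.42 mL/kg/min


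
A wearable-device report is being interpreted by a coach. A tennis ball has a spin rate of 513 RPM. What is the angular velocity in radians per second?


Convert RPM to rad/s: multiply by 2*pi and divide by 60
omega = 513 * 2 * pi / 60
= 53.721 rad/s

53.721 rad/s


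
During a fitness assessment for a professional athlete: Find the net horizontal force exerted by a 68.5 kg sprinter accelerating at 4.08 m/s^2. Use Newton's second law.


Newton's second law: F = m * a
F = 68.5 * 4.08 = 279.48 N

279.48 N


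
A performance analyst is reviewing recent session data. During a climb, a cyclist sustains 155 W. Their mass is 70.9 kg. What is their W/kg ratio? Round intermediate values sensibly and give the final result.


Power-to-weight = 155 W / 70.9 kg
= 2.186 W/kg

2.186 W/kg


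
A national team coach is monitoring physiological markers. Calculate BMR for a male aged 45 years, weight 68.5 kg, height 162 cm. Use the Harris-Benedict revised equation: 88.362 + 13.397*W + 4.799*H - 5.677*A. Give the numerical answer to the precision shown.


Substituting values:
W term = 13.397 * 68.5 = 917.6945
H term = 4.799 * 162 = 777.438
A term = 5.677 * 45 = 255.465
BMR = 1528.03 kcal/day

1528.03 kcal/day


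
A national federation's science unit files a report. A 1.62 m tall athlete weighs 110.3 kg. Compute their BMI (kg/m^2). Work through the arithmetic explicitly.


height^2 = 2.6244 m^2
BMI = 110.3 / 2.6244 = 42.03 kg/m^2

42.03 kg/m^2


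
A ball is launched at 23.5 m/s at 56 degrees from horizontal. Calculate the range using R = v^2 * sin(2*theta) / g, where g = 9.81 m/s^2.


sin(2 * 56) = sin(112) = 0.927184
v^2 = 23.5^2 = 552.25
R = 552.25 * 0.927184 / 9.81
= 52.195 m

52.195 m


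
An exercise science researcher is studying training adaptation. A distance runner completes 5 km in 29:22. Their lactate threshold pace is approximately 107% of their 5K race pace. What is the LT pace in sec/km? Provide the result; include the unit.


Convert to seconds: 29 min 22 s = 1762 s
Pace per km = 1762 / 5 = 352.4 s/km
LT pace = 352.4 * 1.07 = 377.07 s/km

377.07 s/km


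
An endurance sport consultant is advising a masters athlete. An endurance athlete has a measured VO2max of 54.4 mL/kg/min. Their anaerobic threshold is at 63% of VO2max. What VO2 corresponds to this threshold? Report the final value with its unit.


Anaerobic threshold VO2 = VO2max * 63%
= 54.4 * 0.63
= 34.27 mL/kg/min

34.27 mL/kg/min


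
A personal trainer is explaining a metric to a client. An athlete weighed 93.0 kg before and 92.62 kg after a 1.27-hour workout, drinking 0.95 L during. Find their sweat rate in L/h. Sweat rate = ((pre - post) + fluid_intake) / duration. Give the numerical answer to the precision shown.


Body mass change = 0.38 kg
Total sweat loss = 0.38 + 0.95 = 1.33 L
Rate = 1.33 / 1.27 = 1.047 L/h

1.047 L/h


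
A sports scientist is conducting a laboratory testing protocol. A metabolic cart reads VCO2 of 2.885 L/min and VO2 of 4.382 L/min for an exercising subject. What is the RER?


RER = VCO2 / VO2 = 2.885 / 4.382 = 0.6584

0.6584


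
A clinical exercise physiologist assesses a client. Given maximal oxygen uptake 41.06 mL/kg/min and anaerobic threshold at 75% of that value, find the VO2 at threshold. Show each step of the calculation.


Percentage as decimal = 0.75
VO2 at AT = 41.06 * 0.75 = 30.8 mL/kg/min

30.8 mL/kg/min


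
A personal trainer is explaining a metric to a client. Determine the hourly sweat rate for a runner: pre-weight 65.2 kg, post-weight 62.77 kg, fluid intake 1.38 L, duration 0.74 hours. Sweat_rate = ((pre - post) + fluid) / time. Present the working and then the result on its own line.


Mass lost = 65.2 - 62.77 = 2.43 kg
Add fluid consumed: 2.43 + 1.38 = 3.81 L total sweat
Sweat rate = 3.81 / 0.74 = 5.149 L/h

5.149 L/h


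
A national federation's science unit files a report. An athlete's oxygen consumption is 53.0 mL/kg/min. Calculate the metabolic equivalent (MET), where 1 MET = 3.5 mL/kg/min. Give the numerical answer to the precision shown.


MET = VO2 / 3.5
= 53.0 / 3.5
= 15.14 METs

15.14 METs


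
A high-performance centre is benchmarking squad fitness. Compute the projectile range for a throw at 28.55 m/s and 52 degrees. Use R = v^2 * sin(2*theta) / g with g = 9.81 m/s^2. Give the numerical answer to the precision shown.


Two times the angle = 104 degrees
sin(104) = 0.970296
R = 815.1025 * 0.970296 / 9.81 = 80.621 m

80.621 m


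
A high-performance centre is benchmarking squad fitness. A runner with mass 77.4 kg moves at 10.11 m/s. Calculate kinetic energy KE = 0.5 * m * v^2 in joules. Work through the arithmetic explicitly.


v^2 = 10.11^2 = 102.2121
KE = 0.5 * 77.4 * 102.2121
= 3955.61 J

3955.61 J
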